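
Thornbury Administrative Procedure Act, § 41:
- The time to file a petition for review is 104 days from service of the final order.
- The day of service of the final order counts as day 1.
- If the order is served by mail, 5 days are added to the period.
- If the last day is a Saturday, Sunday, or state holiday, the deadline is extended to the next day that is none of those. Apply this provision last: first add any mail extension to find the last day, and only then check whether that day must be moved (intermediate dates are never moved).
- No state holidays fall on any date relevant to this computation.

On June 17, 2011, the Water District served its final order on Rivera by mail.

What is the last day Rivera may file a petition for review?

October 3, 2011

Counting June 17, 2011 as day 1, day 104 is September 28, 2011.
Service was by mail, adding 5 days: September 28, 2011 + 5 days = October 3, 2011.
October 3, 2011 is a Monday and not a state holiday, so no extension applies.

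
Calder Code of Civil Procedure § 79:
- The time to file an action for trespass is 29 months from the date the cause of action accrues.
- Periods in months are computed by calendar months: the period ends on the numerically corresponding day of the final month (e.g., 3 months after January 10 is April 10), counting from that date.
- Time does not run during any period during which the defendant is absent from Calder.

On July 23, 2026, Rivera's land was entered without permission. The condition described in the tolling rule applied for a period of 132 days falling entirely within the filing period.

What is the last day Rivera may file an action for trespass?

May 4, 2029

29 months after July 23, 2026 is December 23, 2028.
Tolling adds 132 days: December 23, 2028 + 132 days = May 4, 2029.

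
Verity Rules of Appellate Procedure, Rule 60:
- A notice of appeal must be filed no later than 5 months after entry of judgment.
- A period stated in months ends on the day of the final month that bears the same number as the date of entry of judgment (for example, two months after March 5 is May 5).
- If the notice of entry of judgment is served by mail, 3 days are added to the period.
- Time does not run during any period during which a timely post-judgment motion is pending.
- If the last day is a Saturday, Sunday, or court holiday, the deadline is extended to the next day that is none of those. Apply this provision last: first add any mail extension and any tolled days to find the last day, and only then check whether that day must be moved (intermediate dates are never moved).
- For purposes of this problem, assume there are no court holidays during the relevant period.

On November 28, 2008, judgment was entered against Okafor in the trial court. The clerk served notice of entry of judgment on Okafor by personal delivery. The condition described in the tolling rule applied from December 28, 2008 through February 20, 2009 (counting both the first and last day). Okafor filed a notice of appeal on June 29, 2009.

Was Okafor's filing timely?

5 months after November 28, 2008 is April 28, 2009.
Service was not by mail, so no mail extension applies.
From December 28, 2008 through February 20, 2009 inclusive is 55 days; tolling adds 55 days: April 28, 2009 + 55 days = June 22, 2009.
June 22, 2009 is a Monday and not a court holiday, so no extension applies.
The deadline is June 22, 2009; the filing on June 29, 2009 is after that date.

No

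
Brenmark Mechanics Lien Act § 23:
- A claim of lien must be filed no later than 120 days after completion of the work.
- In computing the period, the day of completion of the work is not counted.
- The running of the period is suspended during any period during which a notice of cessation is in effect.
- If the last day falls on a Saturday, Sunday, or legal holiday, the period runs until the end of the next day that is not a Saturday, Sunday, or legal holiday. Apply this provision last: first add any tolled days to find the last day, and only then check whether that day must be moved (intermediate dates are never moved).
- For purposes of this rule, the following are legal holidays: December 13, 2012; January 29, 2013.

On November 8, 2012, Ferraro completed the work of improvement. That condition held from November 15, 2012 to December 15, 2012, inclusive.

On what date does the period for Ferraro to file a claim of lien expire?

April 8, 2013

120 days after November 8, 2012 is March 8, 2013.
From November 15, 2012 through December 15, 2012 inclusive is 31 days; tolling adds 31 days: March 8, 2013 + 31 days = April 8, 2013.
April 8, 2013 is a Monday and not a legal holiday, so no extension applies.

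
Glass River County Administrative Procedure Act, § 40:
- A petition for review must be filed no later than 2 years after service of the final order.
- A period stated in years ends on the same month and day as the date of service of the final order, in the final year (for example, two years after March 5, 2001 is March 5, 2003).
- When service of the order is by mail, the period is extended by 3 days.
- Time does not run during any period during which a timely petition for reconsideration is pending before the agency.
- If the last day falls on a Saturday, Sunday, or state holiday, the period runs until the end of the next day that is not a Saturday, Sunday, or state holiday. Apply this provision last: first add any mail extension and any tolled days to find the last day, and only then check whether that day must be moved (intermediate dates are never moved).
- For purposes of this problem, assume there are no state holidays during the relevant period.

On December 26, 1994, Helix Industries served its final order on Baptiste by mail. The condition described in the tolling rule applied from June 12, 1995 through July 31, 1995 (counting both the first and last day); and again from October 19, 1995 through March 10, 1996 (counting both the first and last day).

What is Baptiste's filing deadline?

July 11, 1997

2 years after December 26, 1994 is December 26, 1996.
Service was by mail, adding 3 days: December 26, 1996 + 3 days = December 29, 1996.
From June 12, 1995 through July 31, 1995 inclusive is 50 days; tolling adds 50 days: December 29, 1996 + 50 days = February 17, 1997.
From October 19, 1995 through March 10, 1996 inclusive is 144 days; tolling adds 144 days: February 17, 1997 + 144 days = July 11, 1997.
July 11, 1997 is a Friday and not a state holiday, so no extension applies.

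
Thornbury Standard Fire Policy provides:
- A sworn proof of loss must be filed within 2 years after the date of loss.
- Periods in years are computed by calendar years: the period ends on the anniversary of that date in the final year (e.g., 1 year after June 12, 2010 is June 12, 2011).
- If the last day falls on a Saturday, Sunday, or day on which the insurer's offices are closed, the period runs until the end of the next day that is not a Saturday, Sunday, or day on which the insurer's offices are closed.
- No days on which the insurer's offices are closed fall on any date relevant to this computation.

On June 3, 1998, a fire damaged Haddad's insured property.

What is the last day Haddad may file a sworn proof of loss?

2 years after June 3, 1998 is June 3, 2000.
June 3, 2000 is Saturday; June 4, 2000 is Sunday. The next qualifying day is June 5, 2000.

June 5, 2000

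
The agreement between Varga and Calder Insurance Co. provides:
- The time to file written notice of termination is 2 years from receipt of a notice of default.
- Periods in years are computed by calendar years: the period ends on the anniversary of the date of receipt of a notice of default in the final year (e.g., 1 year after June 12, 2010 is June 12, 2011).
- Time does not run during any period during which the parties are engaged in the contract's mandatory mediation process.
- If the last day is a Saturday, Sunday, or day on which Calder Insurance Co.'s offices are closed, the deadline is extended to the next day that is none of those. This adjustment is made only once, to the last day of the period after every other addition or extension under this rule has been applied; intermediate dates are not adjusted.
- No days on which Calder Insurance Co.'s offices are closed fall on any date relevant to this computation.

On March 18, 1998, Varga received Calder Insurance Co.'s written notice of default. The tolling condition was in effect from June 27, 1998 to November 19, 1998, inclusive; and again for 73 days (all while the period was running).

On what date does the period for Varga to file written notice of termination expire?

October 23, 2000

2 years after March 18, 1998 is March 18, 2000.
From June 27, 1998 through November 19, 1998 inclusive is 146 days; tolling adds 146 days: March 18, 2000 + 146 days = August 11, 2000.
Tolling adds 73 days: August 11, 2000 + 73 days = October 23, 2000.
October 23, 2000 is a Monday and not a day on which Calder Insurance Co.'s offices are closed, so no extension applies.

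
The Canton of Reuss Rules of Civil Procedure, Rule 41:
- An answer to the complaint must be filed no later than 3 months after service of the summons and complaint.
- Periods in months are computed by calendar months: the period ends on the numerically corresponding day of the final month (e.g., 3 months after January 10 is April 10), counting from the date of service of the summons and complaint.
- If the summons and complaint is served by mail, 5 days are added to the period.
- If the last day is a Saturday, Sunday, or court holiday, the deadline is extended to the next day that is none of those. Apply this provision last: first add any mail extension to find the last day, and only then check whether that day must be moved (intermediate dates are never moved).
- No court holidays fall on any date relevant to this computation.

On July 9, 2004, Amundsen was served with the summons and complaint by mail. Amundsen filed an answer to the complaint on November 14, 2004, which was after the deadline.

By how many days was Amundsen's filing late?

31 days

3 months after July 9, 2004 is October 9, 2004.
Service was by mail, adding 5 days: October 9, 2004 + 5 days = October 14, 2004.
October 14, 2004 is a Thursday and not a court holiday, so no extension applies.
The deadline is October 14, 2004; from October 14, 2004 to November 14, 2004 is 31 days.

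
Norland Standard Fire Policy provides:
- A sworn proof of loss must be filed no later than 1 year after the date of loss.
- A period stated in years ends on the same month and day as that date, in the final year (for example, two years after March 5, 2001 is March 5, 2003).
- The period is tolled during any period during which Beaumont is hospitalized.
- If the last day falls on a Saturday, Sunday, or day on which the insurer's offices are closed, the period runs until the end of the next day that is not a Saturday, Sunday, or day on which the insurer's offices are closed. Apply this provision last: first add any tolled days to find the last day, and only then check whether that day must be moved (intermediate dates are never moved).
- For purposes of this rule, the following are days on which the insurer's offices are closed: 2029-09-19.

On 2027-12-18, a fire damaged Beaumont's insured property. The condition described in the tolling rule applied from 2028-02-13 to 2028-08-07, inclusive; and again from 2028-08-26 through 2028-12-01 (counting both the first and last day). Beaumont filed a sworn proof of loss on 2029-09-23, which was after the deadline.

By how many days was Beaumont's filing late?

3 days

1 year after 2027-12-18 is December 18, 2028.
From February 13, 2028 through August 7, 2028 inclusive is 177 days; tolling adds 177 days: December 18, 2028 + 177 days = June 13, 2029.
From August 26, 2028 through December 1, 2028 inclusive is 98 days; tolling adds 98 days: June 13, 2029 + 98 days = September 19, 2029.
September 19, 2029 is a listed holiday. The next qualifying day is September 20, 2029.
The deadline is September 20, 2029; from September 20, 2029 to September 23, 2029 is 3 days.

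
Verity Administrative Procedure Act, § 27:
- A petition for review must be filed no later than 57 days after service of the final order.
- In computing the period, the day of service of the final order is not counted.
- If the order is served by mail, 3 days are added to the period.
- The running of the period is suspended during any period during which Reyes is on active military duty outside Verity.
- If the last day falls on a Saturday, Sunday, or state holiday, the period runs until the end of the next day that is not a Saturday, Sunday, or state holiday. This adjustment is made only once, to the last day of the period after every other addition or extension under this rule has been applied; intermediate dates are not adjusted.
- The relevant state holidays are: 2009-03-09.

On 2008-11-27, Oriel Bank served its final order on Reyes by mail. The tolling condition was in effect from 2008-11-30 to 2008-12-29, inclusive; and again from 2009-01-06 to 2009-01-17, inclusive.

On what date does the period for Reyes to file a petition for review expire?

March 10, 2009

57 days after 2008-11-27 is January 23, 2009.
Service was by mail, adding 3 days: January 23, 2009 + 3 days = January 26, 2009.
From November 30, 2008 through December 29, 2008 inclusive is 30 days; tolling adds 30 days: January 26, 2009 + 30 days = February 25, 2009.
From January 6, 2009 through January 17, 2009 inclusive is 12 days; tolling adds 12 days: February 25, 2009 + 12 days = March 9, 2009.
March 9, 2009 is a listed holiday. The next qualifying day is March 10, 2009.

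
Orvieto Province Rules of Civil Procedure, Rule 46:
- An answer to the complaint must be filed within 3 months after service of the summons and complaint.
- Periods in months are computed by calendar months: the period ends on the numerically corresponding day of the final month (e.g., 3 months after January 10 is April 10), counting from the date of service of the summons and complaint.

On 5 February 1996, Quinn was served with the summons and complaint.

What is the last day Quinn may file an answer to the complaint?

3 months after 5 February 1996 is May 5, 1996.

May 5, 1996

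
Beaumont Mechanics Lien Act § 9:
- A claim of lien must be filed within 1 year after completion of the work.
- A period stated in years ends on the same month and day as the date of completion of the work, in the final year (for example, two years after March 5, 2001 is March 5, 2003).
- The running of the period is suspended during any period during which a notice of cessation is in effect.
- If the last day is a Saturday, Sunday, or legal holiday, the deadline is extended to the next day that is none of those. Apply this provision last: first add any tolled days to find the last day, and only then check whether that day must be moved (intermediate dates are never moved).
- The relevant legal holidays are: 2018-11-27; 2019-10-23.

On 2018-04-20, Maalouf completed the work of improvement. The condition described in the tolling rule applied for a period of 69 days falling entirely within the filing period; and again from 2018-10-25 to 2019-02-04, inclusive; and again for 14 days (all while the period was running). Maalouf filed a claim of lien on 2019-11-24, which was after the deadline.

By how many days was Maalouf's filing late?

1 year after 2018-04-20 is April 20, 2019.
Tolling adds 69 days: April 20, 2019 + 69 days = June 28, 2019.
From October 25, 2018 through February 4, 2019 inclusive is 103 days; tolling adds 103 days: June 28, 2019 + 103 days = October 9, 2019.
Tolling adds 14 days: October 9, 2019 + 14 days = October 23, 2019.
October 23, 2019 is a listed holiday. The next qualifying day is October 24, 2019.
The deadline is October 24, 2019; from October 24, 2019 to November 24, 2019 is 31 days.

31 days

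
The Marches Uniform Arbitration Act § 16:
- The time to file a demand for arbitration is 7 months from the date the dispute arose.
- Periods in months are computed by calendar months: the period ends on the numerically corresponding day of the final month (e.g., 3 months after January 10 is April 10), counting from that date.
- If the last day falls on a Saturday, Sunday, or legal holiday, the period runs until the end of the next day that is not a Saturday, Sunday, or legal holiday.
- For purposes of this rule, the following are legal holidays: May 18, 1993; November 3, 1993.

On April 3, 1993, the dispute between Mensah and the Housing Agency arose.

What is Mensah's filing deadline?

November 4, 1993

7 months after April 3, 1993 is November 3, 1993.
November 3, 1993 is a listed holiday. The next qualifying day is November 4, 1993.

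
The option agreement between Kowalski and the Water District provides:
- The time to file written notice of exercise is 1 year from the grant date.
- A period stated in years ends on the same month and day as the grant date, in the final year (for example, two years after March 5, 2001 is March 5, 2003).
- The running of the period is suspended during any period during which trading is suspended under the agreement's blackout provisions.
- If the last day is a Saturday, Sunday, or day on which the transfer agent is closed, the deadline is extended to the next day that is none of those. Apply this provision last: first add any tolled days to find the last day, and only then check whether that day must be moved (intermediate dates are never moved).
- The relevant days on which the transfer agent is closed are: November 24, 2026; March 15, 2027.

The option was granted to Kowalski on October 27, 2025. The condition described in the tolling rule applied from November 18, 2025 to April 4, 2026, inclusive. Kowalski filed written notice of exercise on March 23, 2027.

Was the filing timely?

1 year after October 27, 2025 is October 27, 2026.
From November 18, 2025 through April 4, 2026 inclusive is 138 days; tolling adds 138 days: October 27, 2026 + 138 days = March 14, 2027.
March 14, 2027 is Sunday; March 15, 2027 is a listed holiday. The next qualifying day is March 16, 2027.
The deadline is March 16, 2027; the filing on March 23, 2027 is after that date.

No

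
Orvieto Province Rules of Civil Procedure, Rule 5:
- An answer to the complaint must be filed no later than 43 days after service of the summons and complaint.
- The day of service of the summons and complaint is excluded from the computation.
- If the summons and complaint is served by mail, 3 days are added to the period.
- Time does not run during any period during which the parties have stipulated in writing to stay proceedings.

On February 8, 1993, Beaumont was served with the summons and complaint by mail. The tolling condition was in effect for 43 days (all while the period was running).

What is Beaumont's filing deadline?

May 8, 1993

43 days after February 8, 1993 is March 23, 1993.
Service was by mail, adding 3 days: March 23, 1993 + 3 days = March 26, 1993.
Tolling adds 43 days: March 26, 1993 + 43 days = May 8, 1993.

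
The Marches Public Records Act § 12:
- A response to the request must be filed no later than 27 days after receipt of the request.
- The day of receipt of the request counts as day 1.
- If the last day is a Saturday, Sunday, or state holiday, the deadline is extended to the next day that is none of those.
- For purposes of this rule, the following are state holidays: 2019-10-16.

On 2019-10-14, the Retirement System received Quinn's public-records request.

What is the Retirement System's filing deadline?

Counting 2019-10-14 as day 1, day 27 is November 9, 2019.
November 9, 2019 is Saturday; November 10, 2019 is Sunday. The next qualifying day is November 11, 2019.

November 11, 2019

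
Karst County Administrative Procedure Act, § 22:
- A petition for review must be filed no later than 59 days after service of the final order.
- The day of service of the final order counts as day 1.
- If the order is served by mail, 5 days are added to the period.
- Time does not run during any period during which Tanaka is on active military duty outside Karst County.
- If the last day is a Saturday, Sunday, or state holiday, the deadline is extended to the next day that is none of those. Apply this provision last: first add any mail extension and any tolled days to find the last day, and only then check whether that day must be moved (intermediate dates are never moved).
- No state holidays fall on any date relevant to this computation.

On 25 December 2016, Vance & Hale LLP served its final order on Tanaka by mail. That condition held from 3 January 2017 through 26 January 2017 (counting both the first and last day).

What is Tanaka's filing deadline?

March 22, 2017

Counting 25 December 2016 as day 1, day 59 is February 21, 2017.
Service was by mail, adding 5 days: February 21, 2017 + 5 days = February 26, 2017.
From January 3, 2017 through January 26, 2017 inclusive is 24 days; tolling adds 24 days: February 26, 2017 + 24 days = March 22, 2017.
March 22, 2017 is a Wednesday and not a state holiday, so no extension applies.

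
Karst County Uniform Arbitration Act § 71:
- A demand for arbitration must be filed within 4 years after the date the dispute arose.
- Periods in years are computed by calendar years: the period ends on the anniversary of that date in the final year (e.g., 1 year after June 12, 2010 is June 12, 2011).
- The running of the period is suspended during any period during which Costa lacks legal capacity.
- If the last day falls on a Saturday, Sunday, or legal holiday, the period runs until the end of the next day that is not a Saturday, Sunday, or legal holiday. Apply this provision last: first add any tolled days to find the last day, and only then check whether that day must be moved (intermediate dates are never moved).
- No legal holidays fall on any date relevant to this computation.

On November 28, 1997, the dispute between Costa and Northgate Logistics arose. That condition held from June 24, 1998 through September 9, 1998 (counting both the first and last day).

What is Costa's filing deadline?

4 years after November 28, 1997 is November 28, 2001.
From June 24, 1998 through September 9, 1998 inclusive is 78 days; tolling adds 78 days: November 28, 2001 + 78 days = February 14, 2002.
February 14, 2002 is a Thursday and not a legal holiday, so no extension applies.

February 14, 2002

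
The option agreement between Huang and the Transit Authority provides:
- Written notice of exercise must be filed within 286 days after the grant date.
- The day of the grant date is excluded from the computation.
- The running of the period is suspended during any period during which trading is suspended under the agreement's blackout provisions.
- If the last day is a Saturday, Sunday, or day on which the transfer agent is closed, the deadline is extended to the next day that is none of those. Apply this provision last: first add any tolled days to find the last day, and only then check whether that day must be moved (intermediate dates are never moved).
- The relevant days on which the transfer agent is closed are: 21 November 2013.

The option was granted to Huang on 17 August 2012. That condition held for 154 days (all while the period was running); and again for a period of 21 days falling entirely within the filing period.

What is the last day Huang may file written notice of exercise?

November 22, 2013

286 days after 17 August 2012 is May 30, 2013.
Tolling adds 154 days: May 30, 2013 + 154 days = October 31, 2013.
Tolling adds 21 days: October 31, 2013 + 21 days = November 21, 2013.
November 21, 2013 is a listed holiday. The next qualifying day is November 22, 2013.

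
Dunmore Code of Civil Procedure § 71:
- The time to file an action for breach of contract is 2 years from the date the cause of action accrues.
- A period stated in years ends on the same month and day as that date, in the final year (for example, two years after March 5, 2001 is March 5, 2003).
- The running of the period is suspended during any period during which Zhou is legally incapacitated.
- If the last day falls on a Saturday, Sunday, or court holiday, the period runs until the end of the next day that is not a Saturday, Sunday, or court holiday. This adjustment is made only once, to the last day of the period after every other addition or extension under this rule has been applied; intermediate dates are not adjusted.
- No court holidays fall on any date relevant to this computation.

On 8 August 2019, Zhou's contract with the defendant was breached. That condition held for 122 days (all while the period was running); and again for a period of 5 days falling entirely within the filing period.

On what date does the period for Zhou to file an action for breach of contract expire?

December 13, 2021

2 years after 8 August 2019 is August 8, 2021.
Tolling adds 122 days: August 8, 2021 + 122 days = December 8, 2021.
Tolling adds 5 days: December 8, 2021 + 5 days = December 13, 2021.
December 13, 2021 is a Monday and not a court holiday, so no extension applies.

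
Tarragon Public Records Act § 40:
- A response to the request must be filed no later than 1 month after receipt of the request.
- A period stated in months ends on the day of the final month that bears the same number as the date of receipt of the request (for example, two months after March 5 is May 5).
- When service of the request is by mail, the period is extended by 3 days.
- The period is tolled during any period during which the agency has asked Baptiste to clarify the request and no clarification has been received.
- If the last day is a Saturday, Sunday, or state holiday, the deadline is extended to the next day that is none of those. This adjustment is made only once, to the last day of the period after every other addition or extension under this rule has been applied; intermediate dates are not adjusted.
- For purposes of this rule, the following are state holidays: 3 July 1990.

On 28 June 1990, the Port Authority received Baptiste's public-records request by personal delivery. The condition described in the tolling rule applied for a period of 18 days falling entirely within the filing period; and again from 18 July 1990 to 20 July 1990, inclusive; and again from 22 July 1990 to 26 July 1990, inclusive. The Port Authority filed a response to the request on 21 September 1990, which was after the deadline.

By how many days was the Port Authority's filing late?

1 month after 28 June 1990 is July 28, 1990.
Service was not by mail, so no mail extension applies.
Tolling adds 18 days: July 28, 1990 + 18 days = August 15, 1990.
From July 18, 1990 through July 20, 1990 inclusive is 3 days; tolling adds 3 days: August 15, 1990 + 3 days = August 18, 1990.
From July 22, 1990 through July 26, 1990 inclusive is 5 days; tolling adds 5 days: August 18, 1990 + 5 days = August 23, 1990.
August 23, 1990 is a Thursday and not a state holiday, so no extension applies.
The deadline is August 23, 1990; from August 23, 1990 to September 21, 1990 is 29 days.

29 days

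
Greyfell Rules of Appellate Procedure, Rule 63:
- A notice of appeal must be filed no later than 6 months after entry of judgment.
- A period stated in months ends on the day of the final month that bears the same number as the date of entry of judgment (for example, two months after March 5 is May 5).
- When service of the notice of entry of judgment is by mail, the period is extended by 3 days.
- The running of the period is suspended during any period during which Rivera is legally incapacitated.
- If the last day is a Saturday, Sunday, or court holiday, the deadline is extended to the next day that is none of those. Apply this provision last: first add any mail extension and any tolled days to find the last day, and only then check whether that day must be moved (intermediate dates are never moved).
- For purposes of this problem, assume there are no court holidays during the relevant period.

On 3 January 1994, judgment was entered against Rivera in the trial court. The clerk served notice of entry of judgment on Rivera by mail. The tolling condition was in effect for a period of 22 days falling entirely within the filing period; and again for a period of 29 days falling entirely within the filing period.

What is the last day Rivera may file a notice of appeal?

6 months after 3 January 1994 is July 3, 1994.
Service was by mail, adding 3 days: July 3, 1994 + 3 days = July 6, 1994.
Tolling adds 22 days: July 6, 1994 + 22 days = July 28, 1994.
Tolling adds 29 days: July 28, 1994 + 29 days = August 26, 1994.
August 26, 1994 is a Friday and not a court holiday, so no extension applies.

August 26, 1994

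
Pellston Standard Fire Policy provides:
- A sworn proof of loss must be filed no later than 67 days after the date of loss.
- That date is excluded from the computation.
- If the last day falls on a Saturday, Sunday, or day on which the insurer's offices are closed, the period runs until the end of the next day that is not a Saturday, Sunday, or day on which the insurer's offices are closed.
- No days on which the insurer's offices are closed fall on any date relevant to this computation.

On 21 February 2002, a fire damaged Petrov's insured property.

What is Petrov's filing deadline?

67 days after 21 February 2002 is April 29, 2002.
April 29, 2002 is a Monday and not a day on which the insurer's offices are closed, so no extension applies.

April 29, 2002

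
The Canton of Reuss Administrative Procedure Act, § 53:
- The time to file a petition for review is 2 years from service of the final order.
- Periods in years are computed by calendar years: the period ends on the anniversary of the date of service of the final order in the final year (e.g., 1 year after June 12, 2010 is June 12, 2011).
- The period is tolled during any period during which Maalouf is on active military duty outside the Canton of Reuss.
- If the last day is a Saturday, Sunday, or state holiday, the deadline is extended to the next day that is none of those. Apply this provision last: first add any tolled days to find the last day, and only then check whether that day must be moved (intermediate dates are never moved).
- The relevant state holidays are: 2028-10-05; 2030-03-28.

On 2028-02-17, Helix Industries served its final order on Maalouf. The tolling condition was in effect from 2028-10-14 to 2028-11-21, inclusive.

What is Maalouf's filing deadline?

March 29, 2030

2 years after 2028-02-17 is February 17, 2030.
From October 14, 2028 through November 21, 2028 inclusive is 39 days; tolling adds 39 days: February 17, 2030 + 39 days = March 28, 2030.
March 28, 2030 is a listed holiday. The next qualifying day is March 29, 2030.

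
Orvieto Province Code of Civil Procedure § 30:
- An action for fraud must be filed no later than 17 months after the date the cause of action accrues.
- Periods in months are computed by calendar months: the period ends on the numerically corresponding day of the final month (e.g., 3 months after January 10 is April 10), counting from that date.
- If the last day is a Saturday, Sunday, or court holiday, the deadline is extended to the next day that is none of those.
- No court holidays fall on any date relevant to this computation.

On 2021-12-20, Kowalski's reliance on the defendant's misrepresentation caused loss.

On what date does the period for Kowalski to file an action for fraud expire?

May 22, 2023

17 months after 2021-12-20 is May 20, 2023.
May 20, 2023 is Saturday; May 21, 2023 is Sunday. The next qualifying day is May 22, 2023.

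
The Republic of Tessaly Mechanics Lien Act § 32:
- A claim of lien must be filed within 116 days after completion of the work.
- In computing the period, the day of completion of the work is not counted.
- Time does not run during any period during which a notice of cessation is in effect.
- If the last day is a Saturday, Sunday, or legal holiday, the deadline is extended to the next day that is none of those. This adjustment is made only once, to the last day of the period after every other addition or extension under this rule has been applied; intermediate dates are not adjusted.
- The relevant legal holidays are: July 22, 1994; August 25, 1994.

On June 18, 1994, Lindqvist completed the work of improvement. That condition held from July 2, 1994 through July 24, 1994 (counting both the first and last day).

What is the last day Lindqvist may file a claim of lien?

November 4, 1994

116 days after June 18, 1994 is October 12, 1994.
From July 2, 1994 through July 24, 1994 inclusive is 23 days; tolling adds 23 days: October 12, 1994 + 23 days = November 4, 1994.
November 4, 1994 is a Friday and not a legal holiday, so no extension applies.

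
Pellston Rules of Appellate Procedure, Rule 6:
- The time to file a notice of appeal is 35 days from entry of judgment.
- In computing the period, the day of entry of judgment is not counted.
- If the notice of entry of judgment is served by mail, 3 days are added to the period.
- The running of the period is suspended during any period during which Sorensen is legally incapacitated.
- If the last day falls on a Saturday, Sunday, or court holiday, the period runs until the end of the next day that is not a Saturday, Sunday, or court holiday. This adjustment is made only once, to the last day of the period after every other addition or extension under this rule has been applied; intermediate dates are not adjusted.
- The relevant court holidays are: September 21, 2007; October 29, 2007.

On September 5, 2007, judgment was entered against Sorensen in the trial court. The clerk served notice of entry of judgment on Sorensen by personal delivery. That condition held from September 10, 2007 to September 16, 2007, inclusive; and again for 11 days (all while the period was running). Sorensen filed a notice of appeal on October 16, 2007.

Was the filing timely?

35 days after September 5, 2007 is October 10, 2007.
Service was not by mail, so no mail extension applies.
From September 10, 2007 through September 16, 2007 inclusive is 7 days; tolling adds 7 days: October 10, 2007 + 7 days = October 17, 2007.
Tolling adds 11 days: October 17, 2007 + 11 days = October 28, 2007.
October 28, 2007 is Sunday; October 29, 2007 is a listed holiday. The next qualifying day is October 30, 2007.
The deadline is October 30, 2007; the filing on October 16, 2007 is on or before that date.

Yes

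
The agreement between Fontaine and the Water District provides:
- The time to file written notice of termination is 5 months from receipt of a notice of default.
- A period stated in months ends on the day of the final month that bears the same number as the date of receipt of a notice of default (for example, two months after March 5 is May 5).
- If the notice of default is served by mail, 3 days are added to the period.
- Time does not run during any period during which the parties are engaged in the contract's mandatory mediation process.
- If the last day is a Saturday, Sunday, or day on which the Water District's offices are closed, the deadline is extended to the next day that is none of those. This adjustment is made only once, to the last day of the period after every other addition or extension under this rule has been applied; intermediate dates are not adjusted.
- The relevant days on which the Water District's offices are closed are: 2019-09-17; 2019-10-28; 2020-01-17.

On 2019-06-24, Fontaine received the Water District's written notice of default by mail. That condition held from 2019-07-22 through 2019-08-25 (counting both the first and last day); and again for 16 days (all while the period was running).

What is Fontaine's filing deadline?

January 20, 2020

5 months after 2019-06-24 is November 24, 2019.
Service was by mail, adding 3 days: November 24, 2019 + 3 days = November 27, 2019.
From July 22, 2019 through August 25, 2019 inclusive is 35 days; tolling adds 35 days: November 27, 2019 + 35 days = January 1, 2020.
Tolling adds 16 days: January 1, 2020 + 16 days = January 17, 2020.
January 17, 2020 is a listed holiday; January 18, 2020 is Saturday; January 19, 2020 is Sunday. The next qualifying day is January 20, 2020.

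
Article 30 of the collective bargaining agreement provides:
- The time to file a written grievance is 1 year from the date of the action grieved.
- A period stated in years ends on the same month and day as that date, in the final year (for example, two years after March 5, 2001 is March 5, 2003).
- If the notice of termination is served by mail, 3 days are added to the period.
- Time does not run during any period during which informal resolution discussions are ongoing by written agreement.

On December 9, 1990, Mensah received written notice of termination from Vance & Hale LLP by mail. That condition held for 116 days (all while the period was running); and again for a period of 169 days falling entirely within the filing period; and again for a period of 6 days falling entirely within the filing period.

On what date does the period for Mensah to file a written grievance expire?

September 28, 1992

1 year after December 9, 1990 is December 9, 1991.
Service was by mail, adding 3 days: December 9, 1991 + 3 days = December 12, 1991.
Tolling adds 116 days: December 12, 1991 + 116 days = April 6, 1992.
Tolling adds 169 days: April 6, 1992 + 169 days = September 22, 1992.
Tolling adds 6 days: September 22, 1992 + 6 days = September 28, 1992.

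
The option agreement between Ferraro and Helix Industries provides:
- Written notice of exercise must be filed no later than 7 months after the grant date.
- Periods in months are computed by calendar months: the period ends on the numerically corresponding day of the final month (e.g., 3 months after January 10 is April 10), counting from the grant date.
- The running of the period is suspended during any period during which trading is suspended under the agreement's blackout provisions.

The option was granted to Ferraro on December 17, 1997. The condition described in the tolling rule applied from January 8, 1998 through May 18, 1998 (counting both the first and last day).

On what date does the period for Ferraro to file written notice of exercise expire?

November 25, 1998

7 months after December 17, 1997 is July 17, 1998.
From January 8, 1998 through May 18, 1998 inclusive is 131 days; tolling adds 131 days: July 17, 1998 + 131 days = November 25, 1998.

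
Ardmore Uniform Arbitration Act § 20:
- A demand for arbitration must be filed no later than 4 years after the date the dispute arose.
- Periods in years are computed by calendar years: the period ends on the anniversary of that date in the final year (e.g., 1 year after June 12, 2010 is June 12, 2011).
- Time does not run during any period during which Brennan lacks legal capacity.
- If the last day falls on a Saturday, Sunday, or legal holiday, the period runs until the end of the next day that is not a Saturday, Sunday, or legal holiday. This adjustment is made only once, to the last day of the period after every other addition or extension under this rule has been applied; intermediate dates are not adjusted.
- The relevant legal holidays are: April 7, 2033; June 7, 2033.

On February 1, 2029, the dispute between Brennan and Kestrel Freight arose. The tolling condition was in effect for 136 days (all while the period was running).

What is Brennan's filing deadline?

4 years after February 1, 2029 is February 1, 2033.
Tolling adds 136 days: February 1, 2033 + 136 days = June 17, 2033.
June 17, 2033 is a Friday and not a legal holiday, so no extension applies.

June 17, 2033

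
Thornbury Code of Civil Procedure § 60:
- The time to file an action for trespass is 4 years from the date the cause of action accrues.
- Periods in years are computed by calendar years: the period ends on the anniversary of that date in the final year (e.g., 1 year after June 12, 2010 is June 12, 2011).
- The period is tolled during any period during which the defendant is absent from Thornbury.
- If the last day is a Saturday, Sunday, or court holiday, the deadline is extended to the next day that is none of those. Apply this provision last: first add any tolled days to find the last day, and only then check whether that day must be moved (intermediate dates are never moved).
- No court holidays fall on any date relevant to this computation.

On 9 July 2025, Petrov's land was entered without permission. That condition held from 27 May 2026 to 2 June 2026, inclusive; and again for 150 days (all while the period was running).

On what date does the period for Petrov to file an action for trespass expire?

December 13, 2029

4 years after 9 July 2025 is July 9, 2029.
From May 27, 2026 through June 2, 2026 inclusive is 7 days; tolling adds 7 days: July 9, 2029 + 7 days = July 16, 2029.
Tolling adds 150 days: July 16, 2029 + 150 days = December 13, 2029.
December 13, 2029 is a Thursday and not a court holiday, so no extension applies.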